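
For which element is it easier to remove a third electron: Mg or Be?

Mg

After 2 electrons have been removed, what remains? Mg²⁺ is the bare [Ne] core; Be²⁺ is the bare [He] core.
All of these are removing an electron from a noble-gas core or deeper; the smaller core (lower principal quantum number) is held far more tightly, and within a period the higher nuclear charge binds the same core more tightly.
Tabulated IE_3 (kJ/mol): Mg 7733, Be 14849.
Hence IE_3: Mg < Be.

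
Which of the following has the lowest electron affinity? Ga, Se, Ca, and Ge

Adding an electron releases more energy for atoms nearer the top right (short of the noble gases).
All lie in period 4, so electron affinity increases left to right.
The lowest electron affinity among these belongs to Ca.

Ca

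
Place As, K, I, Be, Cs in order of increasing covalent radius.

Across a period the added protons contract the valence shell; down a group each new principal shell makes the atom larger.
These span different periods and groups, so the two trends combine.
As > Be: the two effects oppose for this pair; the down-group effect wins (121 vs 102 pm).
I > As: the two effects oppose for this pair; the down-group effect wins (133 vs 121 pm).
K > I: the two effects oppose for this pair; the across-period effect wins (196 vs 133 pm).
Cs > K: they share group 1; the group trend gives Cs the larger value.
For reference (pm): Be 102, K 196, As 121, I 133, Cs 232.
So from smallest to largest: Be < As < I < K < Cs.

Be < As < I < K < Cs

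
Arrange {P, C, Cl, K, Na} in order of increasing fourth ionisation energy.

P, Cl, K, C, Na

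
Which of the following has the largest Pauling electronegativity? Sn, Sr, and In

Sn

Sr is in period 5, group 2; In is in period 5, group 13; Sn is in period 5, group 14.
EN rises left→right (higher Z_eff, smaller atoms) and falls top→bottom (larger, more shielded atoms).
All lie in period 5, so electronegativity increases left to right.
The largest Pauling electronegativity among these belongs to Sn.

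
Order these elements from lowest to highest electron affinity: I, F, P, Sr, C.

C is in period 2, group 14; F is in period 2, group 17; P is in period 3, group 15; Sr is in period 5, group 2; I is in period 5, group 17.
Adding an electron releases more energy for atoms nearer the top right (short of the noble gases).
These span different periods and groups, so the two trends combine.
P > Sr: both effects reinforce here, so P is clearly the higher of the two.
C > P: the two effects oppose for this pair; the down-group effect wins (122 vs 72 kJ/mol).
I > C: period and group pull opposite ways; the across-period shift dominates (295 vs 122 kJ/mol).
F > I: they share group 17; the group trend gives F the larger value.
Tabulated electron affinity (kJ/mol): C 122, F 328, P 72, Sr 5, I 295.
So from lowest to highest: Sr < P < C < I < F.

Sr < P < C < I < F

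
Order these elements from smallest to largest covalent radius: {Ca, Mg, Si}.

Si < Mg < Ca

Across a period the added protons contract the valence shell; down a group each new principal shell makes the atom larger.
These span different periods and groups, so the two trends combine.
Mg > Si: both are in period 3; the period trend gives Mg the larger value.
Ca > Mg: they share group 2; the group trend gives Ca the larger value.
Tabulated atomic radius (pm): Mg 139, Si 116, Ca 171.
So from smallest to largest: Si < Mg < Ca.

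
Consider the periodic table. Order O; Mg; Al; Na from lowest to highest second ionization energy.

Mg < Al < O < Na

After 1 electron has been removed, what remains? O⁺ still has 5 valence electrons; Mg⁺ still has 1 valence electron; Al⁺ still has 2 valence electrons; Na⁺ is the bare [Ne] core.
Breaking into a closed-shell core is much more expensive than removing a leftover valence electron — Na has the largest IE_2 here.
Valence configurations: O⁺ [He]2s²2p³, Mg⁺ [Ne]3s¹, Al⁺ [Ne]3s².
Approximate IE_2 values (kJ/mol): O 3388, Mg 1451, Al 1817, Na 4562.
Hence IE_2: Mg < Al < O < Na.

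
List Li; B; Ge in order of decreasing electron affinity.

Atoms with high Z_eff and room in the valence shell (especially the halogens) have the most exothermic electron affinities.
These span different periods and groups, so the two trends combine.
Li > B: this pair runs against the simple trend — see the exception note.
Ge > Li: the two effects oppose for this pair; the across-period effect wins (119 vs 60 kJ/mol).
Note the exception: Li has a higher electron affinity than B, contrary to the simple trend — B's ns²np¹ configuration gives only a small electron affinity — the sparsely filled np subshell binds an added electron weakly.
Tabulated electron affinity (kJ/mol): Li 60, B 27, Ge 119.
So from highest to lowest: Ge > Li > B.

Ge > Li > B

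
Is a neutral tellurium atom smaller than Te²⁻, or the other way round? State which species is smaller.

Te

Forming Te²⁻ adds 2 electrons to Te. More electron–electron repulsion in the same shell, with unchanged nuclear charge, lets the cloud expand.
An anion is larger than its parent atom: Te²⁻ > Te.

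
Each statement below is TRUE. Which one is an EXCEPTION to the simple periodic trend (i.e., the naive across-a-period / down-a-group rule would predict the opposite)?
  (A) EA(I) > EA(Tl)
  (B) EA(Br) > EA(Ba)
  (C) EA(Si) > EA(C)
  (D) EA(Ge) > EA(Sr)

The general trend: electron affinity increases across a period and decreases down a group.
(A) I (period 5, group 17) vs Tl (period 6, group 13): the stated order agrees with the simple trend.
(B) Br (period 4, group 17) vs Ba (period 6, group 2): the stated order agrees with the simple trend.
(C) Si (period 3, group 14) vs C (period 2, group 14): the stated order contradicts the simple trend.
(D) Ge (period 4, group 14) vs Sr (period 5, group 2): the stated order agrees with the simple trend.
The exception is (C): Si's larger, more diffuse 3p orbitals accept an added electron slightly more readily than C's compact 2p.

(C)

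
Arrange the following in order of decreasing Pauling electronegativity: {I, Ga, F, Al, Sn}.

F > I > Sn > Ga > Al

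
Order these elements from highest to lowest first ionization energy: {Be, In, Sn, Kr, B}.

Be is in period 2, group 2; B is in period 2, group 13; Kr is in period 4, group 18; In is in period 5, group 13; Sn is in period 5, group 14.
First ionization energy rises across a period (greater Z_eff holds electrons more tightly) and falls down a group (valence electrons are farther from the nucleus).
These span different periods and groups, so the two trends combine.
Sn > In: both are in period 5; the period trend gives Sn the larger value.
B > Sn: the two effects oppose for this pair; the down-group effect wins (801 vs 709 kJ/mol).
Be > B: this pair runs against the simple trend — see the exception note.
Kr > Be: period and group pull opposite ways; the across-period shift dominates (1351 vs 900 kJ/mol).
Note the exception: Be has a higher first ionization energy than B, contrary to the simple trend — removing B's lone 2p electron is easier than breaking Be's filled 2s².
For reference (kJ/mol): Be 900, B 801, Kr 1351, In 558, Sn 709.
So from highest to lowest: Kr > Be > B > Sn > In.

Kr > Be > B > Sn > In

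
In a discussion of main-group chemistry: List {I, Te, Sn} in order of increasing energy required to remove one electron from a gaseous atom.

Sn is in period 5, group 14; Te is in period 5, group 16; I is in period 5, group 17.
Removing the outermost electron gets harder across a period and easier down a group.
All lie in period 5, so first ionization energy increases left to right.
So from lowest to highest: Sn < Te < I.

Sn < Te < I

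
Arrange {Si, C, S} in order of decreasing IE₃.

C > S > Si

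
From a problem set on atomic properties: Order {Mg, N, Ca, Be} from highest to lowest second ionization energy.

After 1 electron has been removed, what remains? Mg⁺ still has 1 valence electron; N⁺ still has 4 valence electrons; Ca⁺ still has 1 valence electron; Be⁺ still has 1 valence electron.
All are still removing valence electrons, so compare the +1 ions as you would atoms: IE_2 generally rises across a period (higher Z_eff) and falls down a group (larger shell), subject to the usual subshell exceptions.
Valence configurations: Mg⁺ [Ne]3s¹, N⁺ [He]2s²2p², Ca⁺ [Ar]4s¹, Be⁺ [He]2s¹.
The numbers (kJ/mol): Mg 1451, N 2856, Ca 1145, Be 1757.
Overall IE_2 order: Ca < Mg < Be < N.

N > Be > Mg > Ca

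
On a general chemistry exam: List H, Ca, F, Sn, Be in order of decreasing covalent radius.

Ca > Sn > Be > F > H

H is in period 1, group 1; Be is in period 2, group 2; F is in period 2, group 17; Ca is in period 4, group 2; Sn is in period 5, group 14.
Moving right in a period, electrons are added to the same shell under a stronger nuclear pull, so atoms get smaller; moving down, a new shell is opened and atoms get larger.
Neither a single period nor a single group — weigh both effects.
F > H: period and group pull opposite ways; the down-group shift dominates (64 vs 32 pm).
Be > F: Be lies to the left of F in period 2, so the across-period effect alone puts Be larger.
Sn > Be: period and group pull opposite ways; the down-group shift dominates (140 vs 102 pm).
Ca > Sn: the two effects oppose for this pair; the across-period effect wins (171 vs 140 pm).
Approximate values (pm): H 32, Be 102, F 64, Ca 171, Sn 140.
So from largest to smallest: Ca > Sn > Be > F > H.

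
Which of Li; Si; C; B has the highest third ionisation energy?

Li

After 2 electrons have been removed, what remains? Li²⁺ is already 1 electron into the core; Si²⁺ still has 2 valence electrons; C²⁺ still has 2 valence electrons; B²⁺ still has 1 valence electron.
Breaking into a closed-shell core is much more expensive than removing a leftover valence electron — Li has the largest IE_3 here.
Valence configurations: Si²⁺ [Ne]3s², C²⁺ [He]2s², B²⁺ [He]2s¹.
Tabulated IE_3 (kJ/mol): Li 11815, Si 3232, C 4620, B 3660.
So the third ionization energies run Si < B < C < Li.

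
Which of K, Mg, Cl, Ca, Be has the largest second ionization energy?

IE_2 is the cost of taking one more electron from the +1 cation: K⁺ is the bare [Ar] core; Mg⁺ still has 1 valence electron; Cl⁺ still has 6 valence electrons; Ca⁺ still has 1 valence electron; Be⁺ still has 1 valence electron.
Breaking into a closed-shell core is much more expensive than removing a leftover valence electron — K has the largest IE_2 here.
Valence configurations: Mg⁺ [Ne]3s¹, Cl⁺ [Ne]3s²3p⁴, Ca⁺ [Ar]4s¹, Be⁺ [He]2s¹.
The numbers (kJ/mol): K 3052, Mg 1451, Cl 2298, Ca 1145, Be 1757.
Putting it together, IE_2: Ca < Mg < Be < Cl < K.

K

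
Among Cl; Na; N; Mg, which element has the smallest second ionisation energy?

Mg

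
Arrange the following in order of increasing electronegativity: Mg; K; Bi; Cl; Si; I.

K < Mg < Si < Bi < I < Cl

Mg is in period 3, group 2; Si is in period 3, group 14; Cl is in period 3, group 17; K is in period 4, group 1; I is in period 5, group 17; Bi is in period 6, group 15.
Smaller atoms with higher effective nuclear charge are more electronegative.
Here both period and group differ, so the two effects have to be weighed against each other.
Mg > K: relative to K, both the across-period and down-group shifts push Mg's electronegativity up.
Si > Mg: Si lies to the right of Mg in period 3, so the across-period effect alone puts Si higher.
Bi > Si: the two effects oppose for this pair; the across-period effect wins (2.02 vs 1.90).
I > Bi: both effects reinforce here, so I is clearly the higher of the two.
Cl > I: they share group 17; the group trend gives Cl the larger value.
For reference (Pauling): Mg 1.31, Si 1.90, Cl 3.16, K 0.82, I 2.66, Bi 2.02.
So from lowest to highest: K < Mg < Si < Bi < I < Cl.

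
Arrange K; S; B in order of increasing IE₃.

S < B < K

The third ionization energy removes an electron from the +2 ion. For each element: K²⁺ is already 1 electron into the core; S²⁺ still has 4 valence electrons; B²⁺ still has 1 valence electron.
Breaking into a closed-shell core is much more expensive than removing a leftover valence electron — K has the largest IE_3 here.
Valence configurations: S²⁺ [Ne]3s²3p², B²⁺ [He]2s¹.
Approximate IE_3 values (kJ/mol): K 4420, S 3357, B 3660.
Overall IE_3 order: S < B < K.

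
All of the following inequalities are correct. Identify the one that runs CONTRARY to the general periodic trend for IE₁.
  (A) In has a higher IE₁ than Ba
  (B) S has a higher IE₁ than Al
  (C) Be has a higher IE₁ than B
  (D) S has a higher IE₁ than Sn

(C)

The general trend: IE₁ increases across a period and decreases down a group.
(A) In (period 5, group 13) vs Ba (period 6, group 2): the stated order agrees with the simple trend.
(B) S (period 3, group 16) vs Al (period 3, group 13): the stated order agrees with the simple trend.
(C) Be (period 2, group 2) vs B (period 2, group 13): the stated order contradicts the simple trend.
(D) S (period 3, group 16) vs Sn (period 5, group 14): the stated order agrees with the simple trend.
The exception is (C): removing B's lone 2p electron is easier than breaking Be's filled 2s².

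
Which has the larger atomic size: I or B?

B is in period 2, group 13; I is in period 5, group 17.
Atomic radius shrinks across a period as nuclear charge pulls the same shell inward, and grows down a group as new shells are added.
These span different periods and groups, so the two trends combine.
I > B: period and group pull opposite ways; the down-group shift dominates (133 vs 85 pm).
For reference (pm): B 85, I 133.
So I has the larger atomic size (I > B).

I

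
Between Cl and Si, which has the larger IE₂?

IE_2 is the cost of taking one more electron from the +1 cation: Cl⁺ still has 6 valence electrons; Si⁺ still has 3 valence electrons.
All are still removing valence electrons, so compare the +1 ions as you would atoms: IE_2 generally rises across a period (higher Z_eff) and falls down a group (larger shell), subject to the usual subshell exceptions.
Valence configurations: Cl⁺ [Ne]3s²3p⁴, Si⁺ [Ne]3s²3p¹.
Tabulated IE_2 (kJ/mol): Cl 2298, Si 1577.
Hence IE_2: Si < Cl.

Cl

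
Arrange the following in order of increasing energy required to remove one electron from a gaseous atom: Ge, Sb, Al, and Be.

Al < Ge < Sb < Be

Be is in period 2, group 2; Al is in period 3, group 13; Ge is in period 4, group 14; Sb is in period 5, group 15.
Removing the outermost electron gets harder across a period and easier down a group.
A diagonal step moves right (one effect) and down (the opposite effect) at once.
Ge > Al: period and group pull opposite ways; the across-period shift dominates (762 vs 578 kJ/mol).
Sb > Ge: the two effects oppose for this pair; the across-period effect wins (831 vs 762 kJ/mol).
Be > Sb: period and group pull opposite ways; the down-group shift dominates (900 vs 831 kJ/mol).
Tabulated first ionization energy (kJ/mol): Be 900, Al 578, Ge 762, Sb 831.
So from lowest to highest: Al < Ge < Sb < Be.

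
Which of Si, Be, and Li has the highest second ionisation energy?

Li

After 1 electron has been removed, what remains? Si⁺ still has 3 valence electrons; Be⁺ still has 1 valence electron; Li⁺ is the bare [He] core.
Breaking into a closed-shell core is much more expensive than removing a leftover valence electron — Li has the largest IE_2 here.
Valence configurations: Si⁺ [Ne]3s²3p¹, Be⁺ [He]2s¹.
Approximate IE_2 values (kJ/mol): Si 1577, Be 1757, Li 7298.
Putting it together, IE_2: Si < Be < Li.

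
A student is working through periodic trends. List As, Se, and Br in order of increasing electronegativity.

As < Se < Br

As is in period 4, group 15; Se is in period 4, group 16; Br is in period 4, group 17.
Atoms toward the upper right of the periodic table pull bonding electrons most strongly.
All lie in period 4, so electronegativity increases left to right.
So from lowest to highest: As < Se < Br.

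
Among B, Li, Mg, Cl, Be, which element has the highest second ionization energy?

The second ionization energy removes an electron from the +1 ion. For each element: B⁺ still has 2 valence electrons; Li⁺ is the bare [He] core; Mg⁺ still has 1 valence electron; Cl⁺ still has 6 valence electrons; Be⁺ still has 1 valence electron.
Breaking into a closed-shell core is much more expensive than removing a leftover valence electron — Li has the largest IE_2 here.
Valence configurations: B⁺ [He]2s², Mg⁺ [Ne]3s¹, Cl⁺ [Ne]3s²3p⁴, Be⁺ [He]2s¹.
Approximate IE_2 values (kJ/mol): B 2427, Li 7298, Mg 1451, Cl 2298, Be 1757.
Putting it together, IE_2: Mg < Be < Cl < B < Li.

Li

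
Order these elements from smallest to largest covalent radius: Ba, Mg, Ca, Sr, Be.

Be is in period 2, group 2; Mg is in period 3, group 2; Ca is in period 4, group 2; Sr is in period 5, group 2; Ba is in period 6, group 2.
Moving right in a period, electrons are added to the same shell under a stronger nuclear pull, so atoms get smaller; moving down, a new shell is opened and atoms get larger.
All are in group 2, so atomic radius increases down the group.
So from smallest to largest: Be < Mg < Ca < Sr < Ba.

Be, Mg, Ca, Sr, Ba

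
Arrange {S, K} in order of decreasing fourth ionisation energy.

K, S

After 3 electrons have been removed, what remains? S³⁺ still has 3 valence electrons; K³⁺ is already 2 electrons into the core.
Breaking into a closed-shell core is much more expensive than removing a leftover valence electron — K has the largest IE_4 here.
The numbers (kJ/mol): S 4556, K 5877.
Overall IE_4 order: S < K.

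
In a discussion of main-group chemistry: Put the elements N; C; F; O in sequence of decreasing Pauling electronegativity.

C is in period 2, group 14; N is in period 2, group 15; O is in period 2, group 16; F is in period 2, group 17.
EN rises left→right (higher Z_eff, smaller atoms) and falls top→bottom (larger, more shielded atoms).
All lie in period 2, so electronegativity increases left to right.
So from highest to lowest: F > O > N > C.

F > O > N > C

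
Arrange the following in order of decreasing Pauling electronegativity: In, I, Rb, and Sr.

Rb is in period 5, group 1; Sr is in period 5, group 2; In is in period 5, group 13; I is in period 5, group 17.
Atoms toward the upper right of the periodic table pull bonding electrons most strongly.
All lie in period 5, so electronegativity increases left to right.
So from highest to lowest: I > In > Sr > Rb.

I, In, Sr, Rb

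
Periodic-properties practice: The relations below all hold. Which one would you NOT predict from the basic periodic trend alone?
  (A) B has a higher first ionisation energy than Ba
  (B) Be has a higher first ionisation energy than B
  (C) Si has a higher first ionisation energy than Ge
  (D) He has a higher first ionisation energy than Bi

(B)

The general trend: first ionisation energy increases across a period and decreases down a group.
(A) B (period 2, group 13) vs Ba (period 6, group 2): the stated order agrees with the simple trend.
(B) Be (period 2, group 2) vs B (period 2, group 13): the stated order contradicts the simple trend.
(C) Si (period 3, group 14) vs Ge (period 4, group 14): the stated order agrees with the simple trend.
(D) He (period 1, group 18) vs Bi (period 6, group 15): the stated order agrees with the simple trend.
The exception is (B): removing B's lone 2p electron is easier than breaking Be's filled 2s².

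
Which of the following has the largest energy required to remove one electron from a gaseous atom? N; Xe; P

N is in period 2, group 15; P is in period 3, group 15; Xe is in period 5, group 18.
Across a period the outer electron is held more tightly (higher IE₁); down a group it sits in a higher shell, more shielded, and comes off more easily.
These span different periods and groups, so the two trends combine.
Xe > P: period and group pull opposite ways; the across-period shift dominates (1170 vs 1012 kJ/mol).
N > Xe: period and group pull opposite ways; the down-group shift dominates (1402 vs 1170 kJ/mol).
Approximate values (kJ/mol): N 1402, P 1012, Xe 1170.
The largest energy required to remove one electron from a gaseous atom among these belongs to N.

N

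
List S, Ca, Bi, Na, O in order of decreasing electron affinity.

S > O > Bi > Na > Ca

O is in period 2, group 16; Na is in period 3, group 1; S is in period 3, group 16; Ca is in period 4, group 2; Bi is in period 6, group 15.
Atoms with high Z_eff and room in the valence shell (especially the halogens) have the most exothermic electron affinities.
These span different periods and groups, so the two trends combine.
Na > Ca: period and group pull opposite ways; the down-group shift dominates (53 vs 2 kJ/mol).
Bi > Na: the two effects oppose for this pair; the across-period effect wins (91 vs 53 kJ/mol).
O > Bi: relative to Bi, both the across-period and down-group shifts push O's electron affinity up.
S > O: this pair runs against the simple trend — see the exception note.
Note the exception: S has a higher electron affinity than O, contrary to the simple trend — the compact 2p subshell of O repels the added electron more than S's larger 3p does.
Tabulated electron affinity (kJ/mol): O 141, Na 53, S 200, Ca 2, Bi 91.
So from highest to lowest: S > O > Bi > Na > Ca.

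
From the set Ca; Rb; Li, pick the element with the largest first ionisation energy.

Ca

First ionization energy rises across a period (greater Z_eff holds electrons more tightly) and falls down a group (valence electrons are farther from the nucleus).
Here both period and group differ, so the two effects have to be weighed against each other.
Li > Rb: they share group 1; the group trend gives Li the larger value.
Ca > Li: period and group pull opposite ways; the across-period shift dominates (590 vs 520 kJ/mol).
For reference (kJ/mol): Li 520, Ca 590, Rb 403.
The largest first ionisation energy among these belongs to Ca.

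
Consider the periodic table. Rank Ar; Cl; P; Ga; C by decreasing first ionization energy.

Ar > Cl > C > P > Ga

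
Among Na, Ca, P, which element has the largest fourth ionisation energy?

After 3 electrons have been removed, what remains? Na³⁺ is already 2 electrons into the core; Ca³⁺ is already 1 electron into the core; P³⁺ still has 2 valence electrons.
Breaking into a closed-shell core is much more expensive than removing a leftover valence electron — Ca and Na have the largest IE_4 here.
The numbers (kJ/mol): Na 9543, Ca 6491, P 4964.
So the fourth ionization energies run P < Ca < Na.

Na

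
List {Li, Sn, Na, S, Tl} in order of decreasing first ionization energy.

S, Sn, Tl, Li, Na

Li is in period 2, group 1; Na is in period 3, group 1; S is in period 3, group 16; Sn is in period 5, group 14; Tl is in period 6, group 13.
Removing the outermost electron gets harder across a period and easier down a group.
These span different periods and groups, so the two trends combine.
Li > Na: they share group 1; the group trend gives Li the larger value.
Tl > Li: period and group pull opposite ways; the across-period shift dominates (589 vs 520 kJ/mol).
Sn > Tl: both effects reinforce here, so Sn is clearly the higher of the two.
S > Sn: relative to Sn, both the across-period and down-group shifts push S's first ionization energy up.
For reference (kJ/mol): Li 520, Na 496, S 1000, Sn 709, Tl 589.
So from highest to lowest: S > Sn > Tl > Li > Na.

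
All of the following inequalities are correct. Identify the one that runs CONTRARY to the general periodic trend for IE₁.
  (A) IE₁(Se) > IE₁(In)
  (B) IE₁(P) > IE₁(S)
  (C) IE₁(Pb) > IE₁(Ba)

(B)

The general trend: IE₁ increases across a period and decreases down a group.
(A) Se (period 4, group 16) vs In (period 5, group 13): the stated order agrees with the simple trend.
(B) P (period 3, group 15) vs S (period 3, group 16): the stated order contradicts the simple trend.
(C) Pb (period 6, group 14) vs Ba (period 6, group 2): the stated order agrees with the simple trend.
The exception is (B): S (3p⁴) ionizes more easily than half-filled P (3p³) because the paired 3p electron in S is pushed out by e⁻–e⁻ repulsion.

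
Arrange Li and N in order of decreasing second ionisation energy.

Li, N

After 1 electron has been removed, what remains? Li⁺ is the bare [He] core; N⁺ still has 4 valence electrons.
Core electrons are held far more tightly than valence electrons, so Li tops the IE_2 order.
Approximate IE_2 values (kJ/mol): Li 7298, N 2856.
Overall IE_2 order: N < Li.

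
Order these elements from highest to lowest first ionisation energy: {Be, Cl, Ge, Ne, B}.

Ne > Cl > Be > B > Ge

Removing the outermost electron gets harder across a period and easier down a group.
Neither a single period nor a single group — weigh both effects.
B > Ge: period and group pull opposite ways; the down-group shift dominates (801 vs 762 kJ/mol).
Be > B: this pair runs against the simple trend — see the exception note.
Cl > Be: the two effects oppose for this pair; the across-period effect wins (1251 vs 900 kJ/mol).
Ne > Cl: relative to Cl, both the across-period and down-group shifts push Ne's first ionization energy up.
Note the exception: Be has a higher first ionization energy than B, contrary to the simple trend — removing B's lone 2p electron is easier than breaking Be's filled 2s².
Approximate values (kJ/mol): Be 900, B 801, Ne 2081, Cl 1251, Ge 762.
So from highest to lowest: Ne > Cl > Be > B > Ge.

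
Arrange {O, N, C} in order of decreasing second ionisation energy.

O > N > C

Consider each +1 ion: O⁺ still has 5 valence electrons; N⁺ still has 4 valence electrons; C⁺ still has 3 valence electrons.
All are still removing valence electrons, so compare the +1 ions as you would atoms: IE_2 generally rises across a period (higher Z_eff) and falls down a group (larger shell), subject to the usual subshell exceptions.
Valence configurations: O⁺ [He]2s²2p³, N⁺ [He]2s²2p², C⁺ [He]2s²2p¹.
The numbers (kJ/mol): O 3388, N 2856, C 2353.
Overall IE_2 order: C < N < O.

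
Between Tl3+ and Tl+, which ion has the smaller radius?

Both ions have Z = 81 protons, but Tl3+ has lost more electrons, so its remaining electrons feel a larger effective nuclear charge per electron and are pulled in more tightly.
Higher positive charge → smaller ion, so Tl+ > Tl3+.

Tl3+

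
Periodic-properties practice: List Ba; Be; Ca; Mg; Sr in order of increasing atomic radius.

Be < Mg < Ca < Sr < Ba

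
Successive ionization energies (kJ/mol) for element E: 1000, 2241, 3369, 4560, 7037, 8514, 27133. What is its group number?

Look for the largest jump between consecutive ionization energies: IE7/IE6 ≈ 3.2, far larger than any earlier ratio.
That jump marks the point where a core electron is being removed. So the atom has 6 valence electrons.
A main-group element with 6 valence electrons is in group 16.

Group 16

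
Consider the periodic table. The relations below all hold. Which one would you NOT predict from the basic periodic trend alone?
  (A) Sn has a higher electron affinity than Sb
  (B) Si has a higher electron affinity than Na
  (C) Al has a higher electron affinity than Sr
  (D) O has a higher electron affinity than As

The general trend: electron affinity increases across a period and decreases down a group.
(A) Sn (period 5, group 14) vs Sb (period 5, group 15): the stated order contradicts the simple trend.
(B) Si (period 3, group 14) vs Na (period 3, group 1): the stated order agrees with the simple trend.
(C) Al (period 3, group 13) vs Sr (period 5, group 2): the stated order agrees with the simple trend.
(D) O (period 2, group 16) vs As (period 4, group 15): the stated order agrees with the simple trend.
The exception is (A): adding an electron to Sb's half-filled 5p³ is unfavourable, so Sn has the more exothermic EA.

(A)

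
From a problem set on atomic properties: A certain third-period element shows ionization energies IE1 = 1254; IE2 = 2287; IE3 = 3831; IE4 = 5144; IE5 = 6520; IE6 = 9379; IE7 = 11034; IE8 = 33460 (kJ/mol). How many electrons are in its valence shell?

Look for the largest jump between consecutive ionization energies: IE8/IE7 ≈ 3.0, far larger than any earlier ratio.
That jump marks the point where a core electron is being removed. So the atom has 7 valence electrons.

7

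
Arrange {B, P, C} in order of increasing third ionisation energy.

The third ionization energy removes an electron from the +2 ion. For each element: B²⁺ still has 1 valence electron; P²⁺ still has 3 valence electrons; C²⁺ still has 2 valence electrons.
All are still removing valence electrons, so compare the +2 ions as you would atoms: IE_3 generally rises across a period (higher Z_eff) and falls down a group (larger shell), subject to the usual subshell exceptions.
Valence configurations: B²⁺ [He]2s¹, P²⁺ [Ne]3s²3p¹, C²⁺ [He]2s².
Tabulated IE_3 (kJ/mol): B 3660, P 2914, C 4620.
Putting it together, IE_3: P < B < C.

P, B, C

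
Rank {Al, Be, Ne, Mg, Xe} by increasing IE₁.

Be is in period 2, group 2; Ne is in period 2, group 18; Mg is in period 3, group 2; Al is in period 3, group 13; Xe is in period 5, group 18.
Removing the outermost electron gets harder across a period and easier down a group.
These span different periods and groups, so the two trends combine.
Mg > Al: this pair runs against the simple trend — see the exception note.
Be > Mg: Be sits above Mg in group 2, so the down-group effect alone puts Be higher.
Xe > Be: the two effects oppose for this pair; the across-period effect wins (1170 vs 900 kJ/mol).
Ne > Xe: Ne sits above Xe in group 18, so the down-group effect alone puts Ne higher.
Note the exception: Mg has a higher first ionization energy than Al, contrary to the simple trend — Al's single 3p electron is easier to remove than one from Mg's filled 3s².
For reference (kJ/mol): Be 900, Ne 2081, Mg 738, Al 578, Xe 1170.
So from lowest to highest: Al < Mg < Be < Xe < Ne.

Al, Mg, Be, Xe, Ne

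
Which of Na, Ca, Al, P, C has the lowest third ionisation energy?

After 2 electrons have been removed, what remains? Na²⁺ is already 1 electron into the core; Ca²⁺ is the bare [Ar] core; Al²⁺ still has 1 valence electron; P²⁺ still has 3 valence electrons; C²⁺ still has 2 valence electrons.
Core electrons are held far more tightly than valence electrons, so Ca and Na top the IE_3 order.
Valence configurations: Al²⁺ [Ne]3s¹, P²⁺ [Ne]3s²3p¹, C²⁺ [He]2s².
Approximate IE_3 values (kJ/mol): Na 6910, Ca 4912, Al 2745, P 2914, C 4620.
Putting it together, IE_3: Al < P < C < Ca < Na.

Al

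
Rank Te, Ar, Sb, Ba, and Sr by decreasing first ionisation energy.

Ar is in period 3, group 18; Sr is in period 5, group 2; Sb is in period 5, group 15; Te is in period 5, group 16; Ba is in period 6, group 2.
Across a period the outer electron is held more tightly (higher IE₁); down a group it sits in a higher shell, more shielded, and comes off more easily.
Neither a single period nor a single group — weigh both effects.
Sr > Ba: they share group 2; the group trend gives Sr the larger value.
Sb > Sr: Sb lies to the right of Sr in period 5, so the across-period effect alone puts Sb higher.
Te > Sb: both are in period 5; the period trend gives Te the larger value.
Ar > Te: both effects reinforce here, so Ar is clearly the higher of the two.
For reference (kJ/mol): Ar 1521, Sr 550, Sb 831, Te 869, Ba 503.
So from highest to lowest: Ar > Te > Sb > Sr > Ba.

Ar > Te > Sb > Sr > Ba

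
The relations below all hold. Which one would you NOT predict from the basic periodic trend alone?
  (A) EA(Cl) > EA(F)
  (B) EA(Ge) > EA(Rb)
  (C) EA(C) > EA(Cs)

The general trend: electron affinity increases across a period and decreases down a group.
(A) Cl (period 3, group 17) vs F (period 2, group 17): the stated order contradicts the simple trend.
(B) Ge (period 4, group 14) vs Rb (period 5, group 1): the stated order agrees with the simple trend.
(C) C (period 2, group 14) vs Cs (period 6, group 1): the stated order agrees with the simple trend.
The exception is (A): F's small 2p subshell makes the incoming electron feel strong e⁻–e⁻ repulsion, so Cl actually releases more energy on gaining an electron.

(A)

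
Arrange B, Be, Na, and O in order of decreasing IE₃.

The third ionization energy removes an electron from the +2 ion. For each element: B²⁺ still has 1 valence electron; Be²⁺ is the bare [He] core; Na²⁺ is already 1 electron into the core; O²⁺ still has 4 valence electrons.
Core electrons are held far more tightly than valence electrons, so Na and Be top the IE_3 order.
Valence configurations: B²⁺ [He]2s¹, O²⁺ [He]2s²2p².
Approximate IE_3 values (kJ/mol): B 3660, Be 14849, Na 6910, O 5300.
Putting it together, IE_3: B < O < Na < Be.

Be > Na > O > B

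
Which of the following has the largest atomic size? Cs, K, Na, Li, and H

Cs

H is in period 1, group 1; Li is in period 2, group 1; Na is in period 3, group 1; K is in period 4, group 1; Cs is in period 6, group 1.
Across a period the added protons contract the valence shell; down a group each new principal shell makes the atom larger.
All are in group 1, so atomic radius increases down the group.
The largest atomic size among these belongs to Cs.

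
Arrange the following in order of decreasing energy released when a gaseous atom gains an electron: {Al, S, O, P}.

S > O > P > Al

EA tends to increase across a period and decrease down a group, though the pattern is less regular than for IE or radius.
These span different periods and groups, so the two trends combine.
P > Al: both are in period 3; the period trend gives P the larger value.
O > P: both effects reinforce here, so O is clearly the higher of the two.
S > O: this pair runs against the simple trend — see the exception note.
Note the exception: S has a higher electron affinity than O, contrary to the simple trend — the compact 2p subshell of O repels the added electron more than S's larger 3p does.
Tabulated electron affinity (kJ/mol): O 141, Al 42, P 72, S 200.
So from highest to lowest: S > O > P > Al.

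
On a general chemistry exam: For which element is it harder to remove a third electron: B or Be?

Be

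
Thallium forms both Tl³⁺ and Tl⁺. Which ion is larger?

Tl⁺

Both ions have Z = 81 protons, but Tl³⁺ has lost more electrons, so its remaining electrons feel a larger effective nuclear charge per electron and are pulled in more tightly.
Higher positive charge → smaller ion, so Tl⁺ > Tl³⁺.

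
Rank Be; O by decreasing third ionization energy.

Be, O

After 2 electrons have been removed, what remains? Be²⁺ is the bare [He] core; O²⁺ still has 4 valence electrons.
Breaking into a closed-shell core is much more expensive than removing a leftover valence electron — Be has the largest IE_3 here.
Tabulated IE_3 (kJ/mol): Be 14849, O 5300.
Hence IE_3: O < Be.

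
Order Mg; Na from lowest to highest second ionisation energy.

After 1 electron has been removed, what remains? Mg⁺ still has 1 valence electron; Na⁺ is the bare [Ne] core.
Pulling an electron out of a noble-gas core costs far more than removing a remaining valence electron, so Na sits at the high end of IE_2.
Approximate IE_2 values (kJ/mol): Mg 1451, Na 4562.
Putting it together, IE_2: Mg < Na.

Mg, Na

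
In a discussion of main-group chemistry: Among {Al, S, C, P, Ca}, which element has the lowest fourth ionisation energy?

After 3 electrons have been removed, what remains? Al³⁺ is the bare [Ne] core; S³⁺ still has 3 valence electrons; C³⁺ still has 1 valence electron; P³⁺ still has 2 valence electrons; Ca³⁺ is already 1 electron into the core.
Pulling an electron out of a noble-gas core costs far more than removing a remaining valence electron, so Ca and Al sit at the high end of IE_4.
Valence configurations: S³⁺ [Ne]3s²3p¹, C³⁺ [He]2s¹, P³⁺ [Ne]3s².
S³⁺ loses a lone 3p electron whereas P³⁺ must break into a filled 3s² pair, so IE_4(P) > IE_4(S) even though S has the higher nuclear charge.
The numbers (kJ/mol): Al 11577, S 4556, C 6223, P 4964, Ca 6491.
Putting it together, IE_4: S < P < C < Ca < Al.

S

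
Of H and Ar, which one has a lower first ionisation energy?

First ionization energy rises across a period (greater Z_eff holds electrons more tightly) and falls down a group (valence electrons are farther from the nucleus).
These span different periods and groups, so the two trends combine.
Ar > H: period and group pull opposite ways; the across-period shift dominates (1521 vs 1312 kJ/mol).
Tabulated first ionization energy (kJ/mol): H 1312, Ar 1521.
So H has the lower first ionisation energy (H < Ar).

H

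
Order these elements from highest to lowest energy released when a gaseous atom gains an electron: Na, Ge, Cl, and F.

Cl > F > Ge > Na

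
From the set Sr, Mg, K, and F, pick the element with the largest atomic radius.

K

F is in period 2, group 17; Mg is in period 3, group 2; K is in period 4, group 1; Sr is in period 5, group 2.
Radius decreases left→right (rising Z_eff, same n) and increases top→bottom (higher n).
Neither a single period nor a single group — weigh both effects.
Mg > F: both effects reinforce here, so Mg is clearly the larger of the two.
Sr > Mg: Sr sits below Mg in group 2, so the down-group effect alone puts Sr larger.
K > Sr: the two effects oppose for this pair; the across-period effect wins (196 vs 185 pm).
For reference (pm): F 64, Mg 139, K 196, Sr 185.
The largest atomic radius among these belongs to K.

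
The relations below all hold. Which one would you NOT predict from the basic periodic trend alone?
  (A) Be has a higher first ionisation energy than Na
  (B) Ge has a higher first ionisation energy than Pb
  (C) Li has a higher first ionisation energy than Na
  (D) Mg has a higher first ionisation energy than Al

The general trend: first ionisation energy increases across a period and decreases down a group.
(A) Be (period 2, group 2) vs Na (period 3, group 1): the stated order agrees with the simple trend.
(B) Ge (period 4, group 14) vs Pb (period 6, group 14): the stated order agrees with the simple trend.
(C) Li (period 2, group 1) vs Na (period 3, group 1): the stated order agrees with the simple trend.
(D) Mg (period 3, group 2) vs Al (period 3, group 13): the stated order contradicts the simple trend.
The exception is (D): Al's single 3p electron is easier to remove than one from Mg's filled 3s².

(D)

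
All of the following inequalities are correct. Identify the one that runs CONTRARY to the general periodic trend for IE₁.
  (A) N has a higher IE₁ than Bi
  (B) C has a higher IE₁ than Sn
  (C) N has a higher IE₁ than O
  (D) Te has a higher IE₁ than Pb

(C)

The general trend: IE₁ increases across a period and decreases down a group.
(A) N (period 2, group 15) vs Bi (period 6, group 15): the stated order agrees with the simple trend.
(B) C (period 2, group 14) vs Sn (period 5, group 14): the stated order agrees with the simple trend.
(C) N (period 2, group 15) vs O (period 2, group 16): the stated order contradicts the simple trend.
(D) Te (period 5, group 16) vs Pb (period 6, group 14): the stated order agrees with the simple trend.
The exception is (C): pairing an electron in O's 2p⁴ costs repulsion energy, so O ionizes more easily than half-filled N (2p³).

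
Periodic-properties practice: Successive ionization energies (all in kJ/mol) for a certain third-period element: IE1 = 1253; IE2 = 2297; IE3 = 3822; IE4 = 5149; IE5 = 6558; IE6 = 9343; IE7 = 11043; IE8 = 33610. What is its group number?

Group 17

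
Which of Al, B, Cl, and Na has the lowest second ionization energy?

Al

Consider each +1 ion: Al⁺ still has 2 valence electrons; B⁺ still has 2 valence electrons; Cl⁺ still has 6 valence electrons; Na⁺ is the bare [Ne] core.
Core electrons are held far more tightly than valence electrons, so Na tops the IE_2 order.
Valence configurations: Al⁺ [Ne]3s², B⁺ [He]2s², Cl⁺ [Ne]3s²3p⁴.
Tabulated IE_2 (kJ/mol): Al 1817, B 2427, Cl 2298, Na 4562.
Hence IE_2: Al < Cl < B < Na.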